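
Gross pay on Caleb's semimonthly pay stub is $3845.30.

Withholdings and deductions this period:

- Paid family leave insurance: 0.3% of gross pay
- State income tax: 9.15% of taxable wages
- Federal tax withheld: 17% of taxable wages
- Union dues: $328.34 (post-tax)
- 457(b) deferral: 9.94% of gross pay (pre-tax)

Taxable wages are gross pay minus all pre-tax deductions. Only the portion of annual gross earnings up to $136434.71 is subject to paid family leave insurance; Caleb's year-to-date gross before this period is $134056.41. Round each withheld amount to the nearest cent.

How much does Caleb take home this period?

$2222.02

457(b) deferral: $3845.30 × 0.0994 = $382.22
Taxable wages = $3845.30 − $382.22 = $3463.08
State income tax: $3463.08 × 0.0915 = $316.87
Federal tax withheld: $3463.08 × 0.17 = $588.72
Paid family leave insurance: only $136434.71 − $134056.41 = $2378.30 of this check is subject → $2378.30 × 0.003 = $7.13
Union dues: $328.34
Total deductions = $382.22 + $316.87 + $588.72 + $7.13 + $328.34 = $1623.28
Net pay = $3845.30 − $1623.28 = $2222.02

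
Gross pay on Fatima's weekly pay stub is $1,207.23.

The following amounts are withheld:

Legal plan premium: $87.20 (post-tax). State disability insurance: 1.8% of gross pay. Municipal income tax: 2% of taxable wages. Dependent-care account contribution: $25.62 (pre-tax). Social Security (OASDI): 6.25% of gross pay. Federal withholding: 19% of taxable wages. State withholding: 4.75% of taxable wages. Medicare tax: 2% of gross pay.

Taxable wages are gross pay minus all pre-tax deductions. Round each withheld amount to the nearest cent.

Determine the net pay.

$668.82

Dependent-care account contribution: $25.62
Taxable wages = $1,207.23 − $25.62 = $1,181.61
State withholding: $1,181.61 × 0.0475 = $56.13
Municipal income tax: $1,181.61 × 0.02 = $23.63
Federal withholding: $1,181.61 × 0.19 = $224.51
State disability insurance: $1,207.23 × 0.018 = $21.73
Social Security (OASDI): $1,207.23 × 0.0625 = $75.45
Medicare tax: $1,207.23 × 0.02 = $24.14
Legal plan premium: $87.20
Total deductions = $25.62 + $56.13 + $23.63 + $224.51 + $21.73 + $75.45 + $24.14 + $87.20 = $538.41
Net pay = $1,207.23 − $538.41 = $668.82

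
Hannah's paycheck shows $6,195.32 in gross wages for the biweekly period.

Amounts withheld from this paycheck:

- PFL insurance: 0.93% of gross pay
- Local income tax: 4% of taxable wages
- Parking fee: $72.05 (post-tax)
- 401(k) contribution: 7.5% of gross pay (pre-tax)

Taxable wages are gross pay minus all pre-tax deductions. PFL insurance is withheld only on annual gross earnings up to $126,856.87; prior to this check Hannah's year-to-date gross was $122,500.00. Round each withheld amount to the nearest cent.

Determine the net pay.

401(k) contribution: $6,195.32 × 0.075 = $464.65
Taxable wages = $6,195.32 − $464.65 = $5,730.67
Local income tax: $5,730.67 × 0.04 = $229.23
PFL insurance: only $126,856.87 − $122,500.00 = $4,356.87 of this check is subject → $4,356.87 × 0.0093 = $40.52
Parking fee: $72.05
Total deductions = $464.65 + $229.23 + $40.52 + $72.05 = $806.45
Net pay = $6,195.32 − $806.45 = $5,388.87

$5,388.87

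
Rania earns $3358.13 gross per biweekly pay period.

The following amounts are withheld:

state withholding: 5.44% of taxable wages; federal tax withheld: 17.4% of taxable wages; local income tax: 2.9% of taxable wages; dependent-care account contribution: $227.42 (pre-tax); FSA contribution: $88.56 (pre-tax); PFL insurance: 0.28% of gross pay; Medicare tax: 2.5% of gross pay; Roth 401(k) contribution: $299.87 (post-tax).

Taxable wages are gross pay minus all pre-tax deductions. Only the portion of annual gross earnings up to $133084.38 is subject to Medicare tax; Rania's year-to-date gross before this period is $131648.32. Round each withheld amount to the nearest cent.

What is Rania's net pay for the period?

$1913.94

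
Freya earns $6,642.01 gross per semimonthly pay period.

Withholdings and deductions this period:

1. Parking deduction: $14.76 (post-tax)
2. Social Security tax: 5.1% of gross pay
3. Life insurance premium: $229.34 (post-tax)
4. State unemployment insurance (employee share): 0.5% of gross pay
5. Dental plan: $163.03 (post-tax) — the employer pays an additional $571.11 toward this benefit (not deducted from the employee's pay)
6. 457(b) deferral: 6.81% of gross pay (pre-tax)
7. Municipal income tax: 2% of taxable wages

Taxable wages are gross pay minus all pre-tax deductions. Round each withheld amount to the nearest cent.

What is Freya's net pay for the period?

$5,286.82

457(b) deferral: $6,642.01 × 0.0681 = $452.32
Taxable wages = $6,642.01 − $452.32 = $6,189.69
Municipal income tax: $6,189.69 × 0.02 = $123.79
State unemployment insurance (employee share): $6,642.01 × 0.005 = $33.21
Social Security tax: $6,642.01 × 0.051 = $338.74
Dental plan: $163.03
Parking deduction: $14.76
Life insurance premium: $229.34
(Employer's $571.11 toward dental plan is not withheld from the employee.)
Total deductions = $452.32 + $123.79 + $33.21 + $338.74 + $163.03 + $14.76 + $229.34 = $1,355.19
Net pay = $6,642.01 − $1,355.19 = $5,286.82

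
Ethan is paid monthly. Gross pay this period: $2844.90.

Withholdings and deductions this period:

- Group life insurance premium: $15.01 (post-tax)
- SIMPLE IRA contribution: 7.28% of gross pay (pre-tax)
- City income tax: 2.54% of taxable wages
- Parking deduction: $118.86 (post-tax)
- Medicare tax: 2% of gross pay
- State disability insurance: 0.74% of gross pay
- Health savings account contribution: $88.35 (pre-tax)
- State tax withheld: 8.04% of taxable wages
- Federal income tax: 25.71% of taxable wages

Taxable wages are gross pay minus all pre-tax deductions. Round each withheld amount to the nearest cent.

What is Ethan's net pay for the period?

SIMPLE IRA contribution: $2844.90 × 0.0728 = $207.11
Health savings account contribution: $88.35
Pre-tax total = $207.11 + $88.35 = $295.46
Taxable wages = $2844.90 − $295.46 = $2549.44
State tax withheld: $2549.44 × 0.0804 = $204.97
City income tax: $2549.44 × 0.0254 = $64.76
Federal income tax: $2549.44 × 0.2571 = $655.46
State disability insurance: $2844.90 × 0.0074 = $21.05
Medicare tax: $2844.90 × 0.02 = $56.90
Parking deduction: $118.86
Group life insurance premium: $15.01
Total deductions = $207.11 + $88.35 + $204.97 + $64.76 + $655.46 + $21.05 + $56.90 + $118.86 + $15.01 = $1432.47
Net pay = $2844.90 − $1432.47 = $1412.43

$1412.43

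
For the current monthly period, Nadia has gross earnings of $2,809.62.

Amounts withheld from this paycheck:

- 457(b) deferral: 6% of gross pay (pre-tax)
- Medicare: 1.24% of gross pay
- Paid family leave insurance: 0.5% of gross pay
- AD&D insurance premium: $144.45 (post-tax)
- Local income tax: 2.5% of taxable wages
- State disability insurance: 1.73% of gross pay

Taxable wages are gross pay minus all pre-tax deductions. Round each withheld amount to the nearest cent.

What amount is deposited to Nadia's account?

$2,333.06

457(b) deferral: $2,809.62 × 0.06 = $168.58
Taxable wages = $2,809.62 − $168.58 = $2,641.04
Local income tax: $2,641.04 × 0.025 = $66.03
Paid family leave insurance: $2,809.62 × 0.005 = $14.05
State disability insurance: $2,809.62 × 0.0173 = $48.61
Medicare: $2,809.62 × 0.0124 = $34.84
AD&D insurance premium: $144.45
Total deductions = $168.58 + $66.03 + $14.05 + $48.61 + $34.84 + $144.45 = $476.56
Net pay = $2,809.62 − $476.56 = $2,333.06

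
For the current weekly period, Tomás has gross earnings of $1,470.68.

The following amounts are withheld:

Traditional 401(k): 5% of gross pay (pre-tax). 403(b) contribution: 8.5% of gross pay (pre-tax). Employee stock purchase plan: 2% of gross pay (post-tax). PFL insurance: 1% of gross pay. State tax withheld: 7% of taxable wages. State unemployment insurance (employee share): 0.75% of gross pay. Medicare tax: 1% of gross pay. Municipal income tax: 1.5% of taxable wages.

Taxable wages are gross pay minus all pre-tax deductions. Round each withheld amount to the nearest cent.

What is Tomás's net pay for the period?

Traditional 401(k): $1,470.68 × 0.05 = $73.53
403(b) contribution: $1,470.68 × 0.085 = $125.01
Pre-tax total = $73.53 + $125.01 = $198.54
Taxable wages = $1,470.68 − $198.54 = $1,272.14
Municipal income tax: $1,272.14 × 0.015 = $19.08
State tax withheld: $1,272.14 × 0.07 = $89.05
PFL insurance: $1,470.68 × 0.01 = $14.71
State unemployment insurance (employee share): $1,470.68 × 0.0075 = $11.03
Medicare tax: $1,470.68 × 0.01 = $14.71
Employee stock purchase plan: $1,470.68 × 0.02 = $29.41
Total deductions = $73.53 + $125.01 + $19.08 + $89.05 + $14.71 + $11.03 + $14.71 + $29.41 = $376.53
Net pay = $1,470.68 − $376.53 = $1,094.15

$1,094.15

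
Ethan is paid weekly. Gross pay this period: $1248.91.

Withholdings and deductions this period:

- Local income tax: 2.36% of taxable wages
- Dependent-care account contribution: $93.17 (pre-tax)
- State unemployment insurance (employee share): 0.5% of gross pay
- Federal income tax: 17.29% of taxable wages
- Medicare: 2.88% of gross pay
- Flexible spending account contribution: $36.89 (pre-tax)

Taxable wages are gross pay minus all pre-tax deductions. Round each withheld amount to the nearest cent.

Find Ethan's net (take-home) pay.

Flexible spending account contribution: $36.89
Dependent-care account contribution: $93.17
Pre-tax total = $36.89 + $93.17 = $130.06
Taxable wages = $1248.91 − $130.06 = $1118.85
Federal income tax: $1118.85 × 0.1729 = $193.45
Local income tax: $1118.85 × 0.0236 = $26.40
Medicare: $1248.91 × 0.0288 = $35.97
State unemployment insurance (employee share): $1248.91 × 0.005 = $6.24
Total deductions = $36.89 + $93.17 + $193.45 + $26.40 + $35.97 + $6.24 = $392.12
Net pay = $1248.91 − $392.12 = $856.79

$856.79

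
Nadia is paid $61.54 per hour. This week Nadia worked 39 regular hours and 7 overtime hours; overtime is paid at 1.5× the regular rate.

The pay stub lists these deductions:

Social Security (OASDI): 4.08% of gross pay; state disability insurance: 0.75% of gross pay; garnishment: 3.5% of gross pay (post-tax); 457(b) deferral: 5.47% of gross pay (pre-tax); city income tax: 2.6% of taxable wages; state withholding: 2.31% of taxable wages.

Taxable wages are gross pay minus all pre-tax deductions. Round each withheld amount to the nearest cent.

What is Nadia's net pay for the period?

$2,484.45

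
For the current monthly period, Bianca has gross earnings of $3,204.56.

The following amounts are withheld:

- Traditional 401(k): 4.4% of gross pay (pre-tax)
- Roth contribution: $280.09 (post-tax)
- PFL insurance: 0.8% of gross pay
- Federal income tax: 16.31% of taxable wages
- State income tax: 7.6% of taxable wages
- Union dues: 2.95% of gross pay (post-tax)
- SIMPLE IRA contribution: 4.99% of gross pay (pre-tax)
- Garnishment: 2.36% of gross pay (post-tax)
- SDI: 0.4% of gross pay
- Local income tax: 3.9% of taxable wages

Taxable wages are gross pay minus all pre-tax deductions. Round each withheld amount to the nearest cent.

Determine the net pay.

Traditional 401(k): $3,204.56 × 0.044 = $141.00
SIMPLE IRA contribution: $3,204.56 × 0.0499 = $159.91
Pre-tax total = $141.00 + $159.91 = $300.91
Taxable wages = $3,204.56 − $300.91 = $2,903.65
State income tax: $2,903.65 × 0.076 = $220.68
Federal income tax: $2,903.65 × 0.1631 = $473.59
Local income tax: $2,903.65 × 0.039 = $113.24
PFL insurance: $3,204.56 × 0.008 = $25.64
SDI: $3,204.56 × 0.004 = $12.82
Union dues: $3,204.56 × 0.0295 = $94.53
Garnishment: $3,204.56 × 0.0236 = $75.63
Roth contribution: $280.09
Total deductions = $141.00 + $159.91 + $220.68 + $473.59 + $113.24 + $25.64 + $12.82 + $94.53 + $75.63 + $280.09 = $1,597.13
Net pay = $3,204.56 − $1,597.13 = $1,607.43

$1,607.43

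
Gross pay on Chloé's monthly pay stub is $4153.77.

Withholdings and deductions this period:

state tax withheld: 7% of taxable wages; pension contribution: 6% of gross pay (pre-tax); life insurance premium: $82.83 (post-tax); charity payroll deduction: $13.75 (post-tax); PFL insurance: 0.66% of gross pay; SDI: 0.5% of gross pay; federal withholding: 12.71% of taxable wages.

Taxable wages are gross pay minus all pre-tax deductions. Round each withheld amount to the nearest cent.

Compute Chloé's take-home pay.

$2990.19

Pension contribution: $4153.77 × 0.06 = $249.23
Taxable wages = $4153.77 − $249.23 = $3904.54
Federal withholding: $3904.54 × 0.1271 = $496.27
State tax withheld: $3904.54 × 0.07 = $273.32
PFL insurance: $4153.77 × 0.0066 = $27.41
SDI: $4153.77 × 0.005 = $20.77
Charity payroll deduction: $13.75
Life insurance premium: $82.83
Total deductions = $249.23 + $496.27 + $273.32 + $27.41 + $20.77 + $13.75 + $82.83 = $1163.58
Net pay = $4153.77 − $1163.58 = $2990.19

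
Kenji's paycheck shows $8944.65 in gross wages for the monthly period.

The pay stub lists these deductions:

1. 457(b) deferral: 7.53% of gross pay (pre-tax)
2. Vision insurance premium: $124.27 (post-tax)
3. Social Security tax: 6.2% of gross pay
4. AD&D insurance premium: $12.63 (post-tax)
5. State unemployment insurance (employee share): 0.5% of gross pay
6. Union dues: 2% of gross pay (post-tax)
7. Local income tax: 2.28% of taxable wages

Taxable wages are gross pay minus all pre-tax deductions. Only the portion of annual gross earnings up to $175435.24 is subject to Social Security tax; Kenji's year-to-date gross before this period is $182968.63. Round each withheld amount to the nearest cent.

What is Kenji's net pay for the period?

457(b) deferral: $8944.65 × 0.0753 = $673.53
Taxable wages = $8944.65 − $673.53 = $8271.12
Local income tax: $8271.12 × 0.0228 = $188.58
State unemployment insurance (employee share): $8944.65 × 0.005 = $44.72
Social Security tax: annual cap $175435.24 already reached (YTD $182968.63), so $0.00
Vision insurance premium: $124.27
Union dues: $8944.65 × 0.02 = $178.89
AD&D insurance premium: $12.63
Total deductions = $673.53 + $188.58 + $44.72 + $0.00 + $124.27 + $178.89 + $12.63 = $1222.62
Net pay = $8944.65 − $1222.62 = $7722.03

$7722.03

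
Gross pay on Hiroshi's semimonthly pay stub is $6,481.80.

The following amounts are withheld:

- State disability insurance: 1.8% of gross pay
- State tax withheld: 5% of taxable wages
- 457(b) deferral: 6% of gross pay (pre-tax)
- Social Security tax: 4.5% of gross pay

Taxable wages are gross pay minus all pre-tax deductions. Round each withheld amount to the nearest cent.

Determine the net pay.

$5,379.90

457(b) deferral: $6,481.80 × 0.06 = $388.91
Taxable wages = $6,481.80 − $388.91 = $6,092.89
State tax withheld: $6,092.89 × 0.05 = $304.64
State disability insurance: $6,481.80 × 0.018 = $116.67
Social Security tax: $6,481.80 × 0.045 = $291.68
Total deductions = $388.91 + $304.64 + $116.67 + $291.68 = $1,101.90
Net pay = $6,481.80 − $1,101.90 = $5,379.90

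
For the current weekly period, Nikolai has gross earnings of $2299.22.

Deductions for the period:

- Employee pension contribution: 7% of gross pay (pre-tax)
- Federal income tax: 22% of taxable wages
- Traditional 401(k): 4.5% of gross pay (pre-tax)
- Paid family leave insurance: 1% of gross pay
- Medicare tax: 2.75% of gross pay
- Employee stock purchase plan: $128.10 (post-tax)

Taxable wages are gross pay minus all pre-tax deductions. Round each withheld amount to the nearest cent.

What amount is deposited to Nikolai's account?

$1372.83

Traditional 401(k): $2299.22 × 0.045 = $103.46
Employee pension contribution: $2299.22 × 0.07 = $160.95
Pre-tax total = $103.46 + $160.95 = $264.41
Taxable wages = $2299.22 − $264.41 = $2034.81
Federal income tax: $2034.81 × 0.22 = $447.66
Paid family leave insurance: $2299.22 × 0.01 = $22.99
Medicare tax: $2299.22 × 0.0275 = $63.23
Employee stock purchase plan: $128.10
Total deductions = $103.46 + $160.95 + $447.66 + $22.99 + $63.23 + $128.10 = $926.39
Net pay = $2299.22 − $926.39 = $1372.83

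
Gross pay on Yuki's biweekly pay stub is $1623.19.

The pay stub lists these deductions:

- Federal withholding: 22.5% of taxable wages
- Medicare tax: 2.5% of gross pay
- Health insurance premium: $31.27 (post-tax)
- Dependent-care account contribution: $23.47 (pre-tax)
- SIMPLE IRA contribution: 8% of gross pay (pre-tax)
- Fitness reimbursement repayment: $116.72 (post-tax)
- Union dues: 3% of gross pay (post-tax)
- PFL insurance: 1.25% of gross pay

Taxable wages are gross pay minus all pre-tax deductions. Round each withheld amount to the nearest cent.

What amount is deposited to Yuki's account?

$881.58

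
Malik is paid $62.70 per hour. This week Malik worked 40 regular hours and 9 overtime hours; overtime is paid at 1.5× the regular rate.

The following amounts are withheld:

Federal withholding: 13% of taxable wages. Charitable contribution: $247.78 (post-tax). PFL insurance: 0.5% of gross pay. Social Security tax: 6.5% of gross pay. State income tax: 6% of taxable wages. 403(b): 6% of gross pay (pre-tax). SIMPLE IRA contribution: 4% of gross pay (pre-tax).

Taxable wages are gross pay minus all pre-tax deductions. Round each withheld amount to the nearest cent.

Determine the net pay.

$1,962.80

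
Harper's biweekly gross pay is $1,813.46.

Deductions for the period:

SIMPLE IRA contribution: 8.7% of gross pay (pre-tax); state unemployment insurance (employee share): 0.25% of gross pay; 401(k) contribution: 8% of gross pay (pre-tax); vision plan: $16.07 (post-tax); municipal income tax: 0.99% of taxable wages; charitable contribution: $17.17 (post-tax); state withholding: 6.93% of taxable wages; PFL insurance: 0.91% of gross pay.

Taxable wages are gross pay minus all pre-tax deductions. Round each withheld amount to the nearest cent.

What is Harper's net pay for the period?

$1,336.69

SIMPLE IRA contribution: $1,813.46 × 0.087 = $157.77
401(k) contribution: $1,813.46 × 0.08 = $145.08
Pre-tax total = $157.77 + $145.08 = $302.85
Taxable wages = $1,813.46 − $302.85 = $1,510.61
State withholding: $1,510.61 × 0.0693 = $104.69
Municipal income tax: $1,510.61 × 0.0099 = $14.96
PFL insurance: $1,813.46 × 0.0091 = $16.50
State unemployment insurance (employee share): $1,813.46 × 0.0025 = $4.53
Vision plan: $16.07
Charitable contribution: $17.17
Total deductions = $157.77 + $145.08 + $104.69 + $14.96 + $16.50 + $4.53 + $16.07 + $17.17 = $476.77
Net pay = $1,813.46 − $476.77 = $1,336.69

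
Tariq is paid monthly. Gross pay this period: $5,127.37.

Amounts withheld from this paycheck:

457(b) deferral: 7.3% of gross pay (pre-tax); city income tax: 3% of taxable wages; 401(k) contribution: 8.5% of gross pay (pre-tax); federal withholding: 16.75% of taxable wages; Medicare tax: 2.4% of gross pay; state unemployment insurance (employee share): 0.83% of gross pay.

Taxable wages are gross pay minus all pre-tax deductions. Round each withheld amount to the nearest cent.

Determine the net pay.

401(k) contribution: $5,127.37 × 0.085 = $435.83
457(b) deferral: $5,127.37 × 0.073 = $374.30
Pre-tax total = $435.83 + $374.30 = $810.13
Taxable wages = $5,127.37 − $810.13 = $4,317.24
Federal withholding: $4,317.24 × 0.1675 = $723.14
City income tax: $4,317.24 × 0.03 = $129.52
State unemployment insurance (employee share): $5,127.37 × 0.0083 = $42.56
Medicare tax: $5,127.37 × 0.024 = $123.06
Total deductions = $435.83 + $374.30 + $723.14 + $129.52 + $42.56 + $123.06 = $1,828.41
Net pay = $5,127.37 − $1,828.41 = $3,298.96

$3,298.96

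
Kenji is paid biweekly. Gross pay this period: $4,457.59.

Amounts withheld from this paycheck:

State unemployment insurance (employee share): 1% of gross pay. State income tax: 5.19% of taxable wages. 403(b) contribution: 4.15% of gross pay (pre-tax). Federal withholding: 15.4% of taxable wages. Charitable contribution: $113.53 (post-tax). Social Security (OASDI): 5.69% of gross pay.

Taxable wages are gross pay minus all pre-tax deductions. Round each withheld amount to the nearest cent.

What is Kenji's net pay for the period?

403(b) contribution: $4,457.59 × 0.0415 = $184.99
Taxable wages = $4,457.59 − $184.99 = $4,272.60
Federal withholding: $4,272.60 × 0.154 = $657.98
State income tax: $4,272.60 × 0.0519 = $221.75
State unemployment insurance (employee share): $4,457.59 × 0.01 = $44.58
Social Security (OASDI): $4,457.59 × 0.0569 = $253.64
Charitable contribution: $113.53
Total deductions = $184.99 + $657.98 + $221.75 + $44.58 + $253.64 + $113.53 = $1,476.47
Net pay = $4,457.59 − $1,476.47 = $2,981.12

$2,981.12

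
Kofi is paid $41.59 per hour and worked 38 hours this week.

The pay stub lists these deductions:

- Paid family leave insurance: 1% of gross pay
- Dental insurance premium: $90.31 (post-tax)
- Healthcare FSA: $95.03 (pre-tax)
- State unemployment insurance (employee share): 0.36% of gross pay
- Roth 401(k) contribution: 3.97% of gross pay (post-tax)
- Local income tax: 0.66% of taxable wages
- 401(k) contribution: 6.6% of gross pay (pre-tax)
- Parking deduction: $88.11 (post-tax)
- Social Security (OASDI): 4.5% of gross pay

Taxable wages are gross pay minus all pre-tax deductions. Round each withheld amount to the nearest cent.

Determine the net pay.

$1,038.19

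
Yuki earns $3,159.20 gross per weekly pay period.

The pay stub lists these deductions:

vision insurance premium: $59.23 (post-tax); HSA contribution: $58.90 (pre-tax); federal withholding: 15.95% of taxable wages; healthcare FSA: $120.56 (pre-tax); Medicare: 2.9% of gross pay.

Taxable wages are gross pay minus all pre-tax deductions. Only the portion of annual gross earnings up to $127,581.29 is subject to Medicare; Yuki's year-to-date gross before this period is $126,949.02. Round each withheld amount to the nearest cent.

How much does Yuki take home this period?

$2,426.90

Healthcare FSA: $120.56
HSA contribution: $58.90
Pre-tax total = $120.56 + $58.90 = $179.46
Taxable wages = $3,159.20 − $179.46 = $2,979.74
Federal withholding: $2,979.74 × 0.1595 = $475.27
Medicare: only $127,581.29 − $126,949.02 = $632.27 of this check is subject → $632.27 × 0.029 = $18.34
Vision insurance premium: $59.23
Total deductions = $120.56 + $58.90 + $475.27 + $18.34 + $59.23 = $732.30
Net pay = $3,159.20 − $732.30 = $2,426.90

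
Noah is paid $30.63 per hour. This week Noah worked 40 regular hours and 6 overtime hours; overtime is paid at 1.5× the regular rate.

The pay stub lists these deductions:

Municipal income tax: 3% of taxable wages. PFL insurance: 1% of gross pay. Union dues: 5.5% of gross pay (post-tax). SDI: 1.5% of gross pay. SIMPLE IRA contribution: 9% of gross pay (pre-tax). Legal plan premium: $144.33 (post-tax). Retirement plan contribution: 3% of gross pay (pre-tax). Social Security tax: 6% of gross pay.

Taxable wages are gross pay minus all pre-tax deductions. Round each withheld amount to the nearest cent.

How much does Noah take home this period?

$926.69

Regular pay: 40 × $30.63 = $1,225.20
Overtime pay: 6 × $30.63 × 1.5 = $275.67
Gross pay = $1,225.20 + $275.67 = $1,500.87
Retirement plan contribution: $1,500.87 × 0.03 = $45.03
SIMPLE IRA contribution: $1,500.87 × 0.09 = $135.08
Pre-tax total = $45.03 + $135.08 = $180.11
Taxable wages = $1,500.87 − $180.11 = $1,320.76
Municipal income tax: $1,320.76 × 0.03 = $39.62
PFL insurance: $1,500.87 × 0.01 = $15.01
SDI: $1,500.87 × 0.015 = $22.51
Social Security tax: $1,500.87 × 0.06 = $90.05
Legal plan premium: $144.33
Union dues: $1,500.87 × 0.055 = $82.55
Total deductions = $45.03 + $135.08 + $39.62 + $15.01 + $22.51 + $90.05 + $144.33 + $82.55 = $574.18
Net pay = $1,500.87 − $574.18 = $926.69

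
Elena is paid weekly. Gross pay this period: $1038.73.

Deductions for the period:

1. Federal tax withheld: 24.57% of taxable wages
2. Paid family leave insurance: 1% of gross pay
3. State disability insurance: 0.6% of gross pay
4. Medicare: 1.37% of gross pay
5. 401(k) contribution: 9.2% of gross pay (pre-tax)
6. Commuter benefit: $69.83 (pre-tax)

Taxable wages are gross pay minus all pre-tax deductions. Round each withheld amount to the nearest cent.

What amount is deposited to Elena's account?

$627.91

Commuter benefit: $69.83
401(k) contribution: $1038.73 × 0.092 = $95.56
Pre-tax total = $69.83 + $95.56 = $165.39
Taxable wages = $1038.73 − $165.39 = $873.34
Federal tax withheld: $873.34 × 0.2457 = $214.58
Medicare: $1038.73 × 0.0137 = $14.23
Paid family leave insurance: $1038.73 × 0.01 = $10.39
State disability insurance: $1038.73 × 0.006 = $6.23
Total deductions = $69.83 + $95.56 + $214.58 + $14.23 + $10.39 + $6.23 = $410.82
Net pay = $1038.73 − $410.82 = $627.91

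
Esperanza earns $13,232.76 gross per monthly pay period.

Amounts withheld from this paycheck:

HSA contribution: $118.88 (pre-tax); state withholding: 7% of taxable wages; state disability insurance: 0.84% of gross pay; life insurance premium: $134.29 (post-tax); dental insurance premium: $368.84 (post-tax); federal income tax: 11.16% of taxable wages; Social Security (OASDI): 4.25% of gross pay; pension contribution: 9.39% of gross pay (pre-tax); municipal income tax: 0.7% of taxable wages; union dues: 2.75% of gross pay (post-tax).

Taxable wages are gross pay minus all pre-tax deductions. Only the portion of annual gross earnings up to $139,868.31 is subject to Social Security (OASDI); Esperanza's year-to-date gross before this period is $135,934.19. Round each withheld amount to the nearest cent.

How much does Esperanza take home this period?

HSA contribution: $118.88
Pension contribution: $13,232.76 × 0.0939 = $1,242.56
Pre-tax total = $118.88 + $1,242.56 = $1,361.44
Taxable wages = $13,232.76 − $1,361.44 = $11,871.32
Federal income tax: $11,871.32 × 0.1116 = $1,324.84
Municipal income tax: $11,871.32 × 0.007 = $83.10
State withholding: $11,871.32 × 0.07 = $830.99
State disability insurance: $13,232.76 × 0.0084 = $111.16
Social Security (OASDI): only $139,868.31 − $135,934.19 = $3,934.12 of this check is subject → $3,934.12 × 0.0425 = $167.20
Union dues: $13,232.76 × 0.0275 = $363.90
Dental insurance premium: $368.84
Life insurance premium: $134.29
Total deductions = $118.88 + $1,242.56 + $1,324.84 + $83.10 + $830.99 + $111.16 + $167.20 + $363.90 + $368.84 + $134.29 = $4,745.76
Net pay = $13,232.76 − $4,745.76 = $8,487.00

$8,487.00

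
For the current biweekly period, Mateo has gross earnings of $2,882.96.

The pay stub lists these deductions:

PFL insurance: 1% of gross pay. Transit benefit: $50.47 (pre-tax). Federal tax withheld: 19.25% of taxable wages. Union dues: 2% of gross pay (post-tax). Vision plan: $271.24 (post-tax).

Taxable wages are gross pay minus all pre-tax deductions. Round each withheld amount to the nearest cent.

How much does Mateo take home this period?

Transit benefit: $50.47
Taxable wages = $2,882.96 − $50.47 = $2,832.49
Federal tax withheld: $2,832.49 × 0.1925 = $545.25
PFL insurance: $2,882.96 × 0.01 = $28.83
Vision plan: $271.24
Union dues: $2,882.96 × 0.02 = $57.66
Total deductions = $50.47 + $545.25 + $28.83 + $271.24 + $57.66 = $953.45
Net pay = $2,882.96 − $953.45 = $1,929.51

$1,929.51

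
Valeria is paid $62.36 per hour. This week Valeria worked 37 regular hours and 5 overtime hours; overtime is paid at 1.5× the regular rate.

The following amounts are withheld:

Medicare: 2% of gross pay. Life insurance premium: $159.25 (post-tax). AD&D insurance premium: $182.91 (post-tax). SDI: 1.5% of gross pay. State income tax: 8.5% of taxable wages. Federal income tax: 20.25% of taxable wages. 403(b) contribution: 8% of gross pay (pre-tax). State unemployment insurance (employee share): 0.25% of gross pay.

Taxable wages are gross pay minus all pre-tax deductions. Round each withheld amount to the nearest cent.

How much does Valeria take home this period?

$1,372.79

Regular pay: 37 × $62.36 = $2,307.32
Overtime pay: 5 × $62.36 × 1.5 = $467.70
Gross pay = $2,307.32 + $467.70 = $2,775.02
403(b) contribution: $2,775.02 × 0.08 = $222.00
Taxable wages = $2,775.02 − $222.00 = $2,553.02
State income tax: $2,553.02 × 0.085 = $217.01
Federal income tax: $2,553.02 × 0.2025 = $516.99
Medicare: $2,775.02 × 0.02 = $55.50
SDI: $2,775.02 × 0.015 = $41.63
State unemployment insurance (employee share): $2,775.02 × 0.0025 = $6.94
AD&D insurance premium: $182.91
Life insurance premium: $159.25
Total deductions = $222.00 + $217.01 + $516.99 + $55.50 + $41.63 + $6.94 + $182.91 + $159.25 = $1,402.23
Net pay = $2,775.02 − $1,402.23 = $1,372.79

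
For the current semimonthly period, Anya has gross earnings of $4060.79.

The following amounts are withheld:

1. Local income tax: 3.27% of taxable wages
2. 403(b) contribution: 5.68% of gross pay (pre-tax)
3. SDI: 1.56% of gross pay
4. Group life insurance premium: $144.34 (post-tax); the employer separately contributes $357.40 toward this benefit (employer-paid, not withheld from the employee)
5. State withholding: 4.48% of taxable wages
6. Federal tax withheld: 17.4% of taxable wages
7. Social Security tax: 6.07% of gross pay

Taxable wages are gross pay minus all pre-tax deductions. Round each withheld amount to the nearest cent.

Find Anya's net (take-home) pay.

403(b) contribution: $4060.79 × 0.0568 = $230.65
Taxable wages = $4060.79 − $230.65 = $3830.14
State withholding: $3830.14 × 0.0448 = $171.59
Federal tax withheld: $3830.14 × 0.174 = $666.44
Local income tax: $3830.14 × 0.0327 = $125.25
SDI: $4060.79 × 0.0156 = $63.35
Social Security tax: $4060.79 × 0.0607 = $246.49
Group life insurance premium: $144.34
(Employer's $357.40 toward group life insurance premium is not withheld from the employee.)
Total deductions = $230.65 + $171.59 + $666.44 + $125.25 + $63.35 + $246.49 + $144.34 = $1648.11
Net pay = $4060.79 − $1648.11 = $2412.68

$2412.68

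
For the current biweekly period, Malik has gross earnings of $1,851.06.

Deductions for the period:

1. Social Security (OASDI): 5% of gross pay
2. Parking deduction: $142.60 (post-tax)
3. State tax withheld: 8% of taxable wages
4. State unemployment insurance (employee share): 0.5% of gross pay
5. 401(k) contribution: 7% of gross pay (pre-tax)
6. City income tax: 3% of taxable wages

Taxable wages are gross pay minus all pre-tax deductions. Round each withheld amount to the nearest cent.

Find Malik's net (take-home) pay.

401(k) contribution: $1,851.06 × 0.07 = $129.57
Taxable wages = $1,851.06 − $129.57 = $1,721.49
City income tax: $1,721.49 × 0.03 = $51.64
State tax withheld: $1,721.49 × 0.08 = $137.72
Social Security (OASDI): $1,851.06 × 0.05 = $92.55
State unemployment insurance (employee share): $1,851.06 × 0.005 = $9.26
Parking deduction: $142.60
Total deductions = $129.57 + $51.64 + $137.72 + $92.55 + $9.26 + $142.60 = $563.34
Net pay = $1,851.06 − $563.34 = $1,287.72

$1,287.72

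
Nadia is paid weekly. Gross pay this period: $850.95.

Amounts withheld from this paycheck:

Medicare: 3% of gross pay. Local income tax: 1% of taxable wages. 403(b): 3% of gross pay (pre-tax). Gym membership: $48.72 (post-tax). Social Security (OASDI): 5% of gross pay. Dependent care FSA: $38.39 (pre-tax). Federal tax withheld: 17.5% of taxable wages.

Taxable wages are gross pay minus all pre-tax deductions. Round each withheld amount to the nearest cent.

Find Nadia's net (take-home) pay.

403(b): $850.95 × 0.03 = $25.53
Dependent care FSA: $38.39
Pre-tax total = $25.53 + $38.39 = $63.92
Taxable wages = $850.95 − $63.92 = $787.03
Local income tax: $787.03 × 0.01 = $7.87
Federal tax withheld: $787.03 × 0.175 = $137.73
Medicare: $850.95 × 0.03 = $25.53
Social Security (OASDI): $850.95 × 0.05 = $42.55
Gym membership: $48.72
Total deductions = $25.53 + $38.39 + $7.87 + $137.73 + $25.53 + $42.55 + $48.72 = $326.32
Net pay = $850.95 − $326.32 = $524.63

$524.63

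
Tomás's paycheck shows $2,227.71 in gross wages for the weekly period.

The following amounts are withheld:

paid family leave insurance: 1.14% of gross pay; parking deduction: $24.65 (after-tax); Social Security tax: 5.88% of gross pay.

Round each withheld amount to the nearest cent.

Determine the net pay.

$2,046.67

Paid family leave insurance: $2,227.71 × 0.0114 = $25.40
Social Security tax: $2,227.71 × 0.0588 = $130.99
Parking deduction: $24.65
Total deductions = $25.40 + $130.99 + $24.65 = $181.04
Net pay = $2,227.71 − $181.04 = $2,046.67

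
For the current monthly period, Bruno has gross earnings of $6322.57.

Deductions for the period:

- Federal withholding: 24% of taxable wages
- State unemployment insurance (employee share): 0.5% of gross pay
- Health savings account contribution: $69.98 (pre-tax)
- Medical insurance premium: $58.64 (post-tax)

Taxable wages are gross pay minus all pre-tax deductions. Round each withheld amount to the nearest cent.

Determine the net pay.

Health savings account contribution: $69.98
Taxable wages = $6322.57 − $69.98 = $6252.59
Federal withholding: $6252.59 × 0.24 = $1500.62
State unemployment insurance (employee share): $6322.57 × 0.005 = $31.61
Medical insurance premium: $58.64
Total deductions = $69.98 + $1500.62 + $31.61 + $58.64 = $1660.85
Net pay = $6322.57 − $1660.85 = $4661.72

$4661.72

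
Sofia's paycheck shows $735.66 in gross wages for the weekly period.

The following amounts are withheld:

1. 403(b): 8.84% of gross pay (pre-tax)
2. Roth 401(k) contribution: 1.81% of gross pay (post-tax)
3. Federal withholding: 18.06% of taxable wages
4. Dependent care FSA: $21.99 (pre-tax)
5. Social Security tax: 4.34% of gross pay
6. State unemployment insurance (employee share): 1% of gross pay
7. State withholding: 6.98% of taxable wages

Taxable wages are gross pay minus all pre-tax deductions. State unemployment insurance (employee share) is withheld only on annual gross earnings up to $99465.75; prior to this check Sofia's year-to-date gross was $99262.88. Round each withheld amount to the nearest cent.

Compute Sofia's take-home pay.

$438.94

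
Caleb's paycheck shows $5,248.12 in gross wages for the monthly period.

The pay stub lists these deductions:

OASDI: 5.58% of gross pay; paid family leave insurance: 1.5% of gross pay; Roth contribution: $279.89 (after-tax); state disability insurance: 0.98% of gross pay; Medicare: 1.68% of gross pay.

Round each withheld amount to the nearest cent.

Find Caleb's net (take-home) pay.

$4,457.06

Paid family leave insurance: $5,248.12 × 0.015 = $78.72
Medicare: $5,248.12 × 0.0168 = $88.17
OASDI: $5,248.12 × 0.0558 = $292.85
State disability insurance: $5,248.12 × 0.0098 = $51.43
Roth contribution: $279.89
Total deductions = $78.72 + $88.17 + $292.85 + $51.43 + $279.89 = $791.06
Net pay = $5,248.12 − $791.06 = $4,457.06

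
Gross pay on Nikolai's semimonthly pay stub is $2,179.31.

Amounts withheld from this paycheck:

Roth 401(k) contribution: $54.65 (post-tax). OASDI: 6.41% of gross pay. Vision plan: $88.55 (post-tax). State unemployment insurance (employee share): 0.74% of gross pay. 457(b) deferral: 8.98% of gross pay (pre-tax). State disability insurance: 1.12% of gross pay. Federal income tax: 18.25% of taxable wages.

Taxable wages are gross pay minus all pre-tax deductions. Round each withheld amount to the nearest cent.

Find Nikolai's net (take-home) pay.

457(b) deferral: $2,179.31 × 0.0898 = $195.70
Taxable wages = $2,179.31 − $195.70 = $1,983.61
Federal income tax: $1,983.61 × 0.1825 = $362.01
State unemployment insurance (employee share): $2,179.31 × 0.0074 = $16.13
State disability insurance: $2,179.31 × 0.0112 = $24.41
OASDI: $2,179.31 × 0.0641 = $139.69
Vision plan: $88.55
Roth 401(k) contribution: $54.65
Total deductions = $195.70 + $362.01 + $16.13 + $24.41 + $139.69 + $88.55 + $54.65 = $881.14
Net pay = $2,179.31 − $881.14 = $1,298.17

$1,298.17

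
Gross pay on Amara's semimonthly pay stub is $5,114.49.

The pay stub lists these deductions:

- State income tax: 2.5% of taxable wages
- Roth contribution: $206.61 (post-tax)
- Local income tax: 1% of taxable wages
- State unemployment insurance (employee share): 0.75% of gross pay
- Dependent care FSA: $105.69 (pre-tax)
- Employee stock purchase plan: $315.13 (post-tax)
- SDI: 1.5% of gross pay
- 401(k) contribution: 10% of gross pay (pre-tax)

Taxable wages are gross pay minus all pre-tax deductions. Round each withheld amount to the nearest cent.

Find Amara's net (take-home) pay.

$3,703.13

Dependent care FSA: $105.69
401(k) contribution: $5,114.49 × 0.1 = $511.45
Pre-tax total = $105.69 + $511.45 = $617.14
Taxable wages = $5,114.49 − $617.14 = $4,497.35
State income tax: $4,497.35 × 0.025 = $112.43
Local income tax: $4,497.35 × 0.01 = $44.97
State unemployment insurance (employee share): $5,114.49 × 0.0075 = $38.36
SDI: $5,114.49 × 0.015 = $76.72
Employee stock purchase plan: $315.13
Roth contribution: $206.61
Total deductions = $105.69 + $511.45 + $112.43 + $44.97 + $38.36 + $76.72 + $315.13 + $206.61 = $1,411.36
Net pay = $5,114.49 − $1,411.36 = $3,703.13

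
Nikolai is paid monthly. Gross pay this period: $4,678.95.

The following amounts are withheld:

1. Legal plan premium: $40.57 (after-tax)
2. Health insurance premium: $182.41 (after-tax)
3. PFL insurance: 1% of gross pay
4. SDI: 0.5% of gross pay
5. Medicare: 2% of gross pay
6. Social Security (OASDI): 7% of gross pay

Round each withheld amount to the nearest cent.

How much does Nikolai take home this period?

$3,964.68

Medicare: $4,678.95 × 0.02 = $93.58
SDI: $4,678.95 × 0.005 = $23.39
PFL insurance: $4,678.95 × 0.01 = $46.79
Social Security (OASDI): $4,678.95 × 0.07 = $327.53
Legal plan premium: $40.57
Health insurance premium: $182.41
Total deductions = $93.58 + $23.39 + $46.79 + $327.53 + $40.57 + $182.41 = $714.27
Net pay = $4,678.95 − $714.27 = $3,964.68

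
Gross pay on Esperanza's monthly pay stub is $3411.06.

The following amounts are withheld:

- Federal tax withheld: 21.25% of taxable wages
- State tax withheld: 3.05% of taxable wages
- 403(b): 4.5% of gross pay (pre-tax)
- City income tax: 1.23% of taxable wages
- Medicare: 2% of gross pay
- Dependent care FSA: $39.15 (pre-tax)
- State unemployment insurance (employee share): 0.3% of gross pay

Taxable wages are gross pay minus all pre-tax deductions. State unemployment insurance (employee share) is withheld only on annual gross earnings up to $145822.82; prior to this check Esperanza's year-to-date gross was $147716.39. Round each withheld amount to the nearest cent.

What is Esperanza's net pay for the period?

$2328.53

Dependent care FSA: $39.15
403(b): $3411.06 × 0.045 = $153.50
Pre-tax total = $39.15 + $153.50 = $192.65
Taxable wages = $3411.06 − $192.65 = $3218.41
City income tax: $3218.41 × 0.0123 = $39.59
Federal tax withheld: $3218.41 × 0.2125 = $683.91
State tax withheld: $3218.41 × 0.0305 = $98.16
Medicare: $3411.06 × 0.02 = $68.22
State unemployment insurance (employee share): annual cap $145822.82 already reached (YTD $147716.39), so $0.00
Total deductions = $39.15 + $153.50 + $39.59 + $683.91 + $98.16 + $68.22 + $0.00 = $1082.53
Net pay = $3411.06 − $1082.53 = $2328.53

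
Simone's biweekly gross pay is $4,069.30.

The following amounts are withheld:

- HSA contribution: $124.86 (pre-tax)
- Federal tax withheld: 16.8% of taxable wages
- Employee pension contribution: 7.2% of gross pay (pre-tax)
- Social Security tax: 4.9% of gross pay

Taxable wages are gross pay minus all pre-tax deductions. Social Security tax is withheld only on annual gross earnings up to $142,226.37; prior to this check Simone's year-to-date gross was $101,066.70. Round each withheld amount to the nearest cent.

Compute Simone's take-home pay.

$2,838.61

Employee pension contribution: $4,069.30 × 0.072 = $292.99
HSA contribution: $124.86
Pre-tax total = $292.99 + $124.86 = $417.85
Taxable wages = $4,069.30 − $417.85 = $3,651.45
Federal tax withheld: $3,651.45 × 0.168 = $613.44
Social Security tax: cap not yet reached, full $4,069.30 is subject → $4,069.30 × 0.049 = $199.40
Total deductions = $292.99 + $124.86 + $613.44 + $199.40 = $1,230.69
Net pay = $4,069.30 − $1,230.69 = $2,838.61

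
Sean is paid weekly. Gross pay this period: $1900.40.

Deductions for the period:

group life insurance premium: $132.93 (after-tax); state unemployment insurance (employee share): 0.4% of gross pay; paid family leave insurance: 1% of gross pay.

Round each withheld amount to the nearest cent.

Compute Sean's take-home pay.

$1740.87

State unemployment insurance (employee share): $1900.40 × 0.004 = $7.60
Paid family leave insurance: $1900.40 × 0.01 = $19.00
Group life insurance premium: $132.93
Total deductions = $7.60 + $19.00 + $132.93 = $159.53
Net pay = $1900.40 − $159.53 = $1740.87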